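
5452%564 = 376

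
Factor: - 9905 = - 5^1*7^1*283^1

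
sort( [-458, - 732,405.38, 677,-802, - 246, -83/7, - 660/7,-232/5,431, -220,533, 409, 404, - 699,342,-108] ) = [ - 802, - 732, - 699,-458, - 246, -220, - 108 , - 660/7,-232/5,-83/7,342,404 , 405.38,409, 431,  533,677 ] 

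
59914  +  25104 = 85018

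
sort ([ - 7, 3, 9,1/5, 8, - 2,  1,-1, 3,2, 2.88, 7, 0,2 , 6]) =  [  -  7 , - 2,  -  1, 0, 1/5, 1, 2, 2, 2.88, 3,3, 6,  7, 8, 9] 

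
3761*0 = 0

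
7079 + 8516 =15595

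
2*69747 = 139494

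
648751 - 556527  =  92224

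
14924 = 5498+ 9426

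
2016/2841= 672/947 = 0.71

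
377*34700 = 13081900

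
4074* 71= 289254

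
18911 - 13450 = 5461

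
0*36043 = 0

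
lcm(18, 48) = 144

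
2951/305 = 9+ 206/305 = 9.68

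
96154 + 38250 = 134404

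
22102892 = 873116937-851014045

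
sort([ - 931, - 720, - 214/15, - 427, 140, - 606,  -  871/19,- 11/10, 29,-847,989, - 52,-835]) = [-931, - 847,-835,-720, -606, - 427, - 52, - 871/19, - 214/15, - 11/10,29, 140,989]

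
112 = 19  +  93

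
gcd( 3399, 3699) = 3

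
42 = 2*21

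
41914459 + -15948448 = 25966011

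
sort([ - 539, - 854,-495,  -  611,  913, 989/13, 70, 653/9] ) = [-854, - 611, - 539, - 495,70, 653/9, 989/13,  913]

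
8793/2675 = 3 + 768/2675 =3.29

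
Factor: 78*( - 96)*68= - 509184= - 2^8*3^2*13^1*17^1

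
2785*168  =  467880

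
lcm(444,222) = 444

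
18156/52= 4539/13 = 349.15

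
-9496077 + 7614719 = - 1881358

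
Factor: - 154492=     -  2^2*13^1*2971^1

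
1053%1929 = 1053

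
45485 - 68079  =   - 22594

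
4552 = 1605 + 2947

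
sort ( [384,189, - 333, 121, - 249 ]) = [ - 333,-249,121,189,384]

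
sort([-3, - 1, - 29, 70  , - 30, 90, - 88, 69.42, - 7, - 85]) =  [ - 88, - 85, - 30 ,-29, - 7,  -  3, - 1 , 69.42  ,  70, 90]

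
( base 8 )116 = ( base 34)2a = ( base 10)78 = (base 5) 303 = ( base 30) 2i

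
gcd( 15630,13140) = 30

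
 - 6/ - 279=2/93 =0.02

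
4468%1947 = 574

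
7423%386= 89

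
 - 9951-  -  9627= - 324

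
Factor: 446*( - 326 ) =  - 2^2*163^1 * 223^1 = -  145396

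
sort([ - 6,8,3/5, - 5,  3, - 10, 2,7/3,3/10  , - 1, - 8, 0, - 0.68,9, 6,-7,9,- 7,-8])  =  [ - 10, - 8, - 8, - 7,-7, - 6, - 5, - 1, - 0.68,0, 3/10,3/5, 2, 7/3,3,6,8,9 , 9 ]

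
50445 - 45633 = 4812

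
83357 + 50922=134279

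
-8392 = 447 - 8839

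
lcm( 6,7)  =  42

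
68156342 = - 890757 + 69047099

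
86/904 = 43/452  =  0.10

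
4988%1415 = 743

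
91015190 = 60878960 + 30136230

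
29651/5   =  29651/5 = 5930.20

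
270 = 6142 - 5872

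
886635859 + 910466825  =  1797102684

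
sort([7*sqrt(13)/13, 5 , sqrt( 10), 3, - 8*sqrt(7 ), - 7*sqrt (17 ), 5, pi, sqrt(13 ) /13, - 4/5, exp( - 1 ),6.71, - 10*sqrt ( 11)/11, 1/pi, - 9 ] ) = [ - 7*sqrt( 17 ), - 8*sqrt( 7), - 9,- 10 * sqrt( 11)/11,  -  4/5, sqrt( 13) /13,1/pi, exp( - 1 ), 7 * sqrt( 13 ) /13,3,pi,  sqrt(10 ), 5,5, 6.71]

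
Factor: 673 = 673^1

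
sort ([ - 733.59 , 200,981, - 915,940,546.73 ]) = [-915 , - 733.59, 200, 546.73,940,981]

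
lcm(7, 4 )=28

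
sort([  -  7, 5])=[ - 7,  5] 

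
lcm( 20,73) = 1460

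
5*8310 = 41550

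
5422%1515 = 877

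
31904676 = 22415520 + 9489156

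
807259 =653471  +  153788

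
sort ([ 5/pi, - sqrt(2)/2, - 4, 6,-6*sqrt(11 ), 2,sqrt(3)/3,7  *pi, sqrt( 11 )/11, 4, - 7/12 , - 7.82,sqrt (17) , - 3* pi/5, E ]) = [ - 6*sqrt(11 ),  -  7.82  , - 4,-3*pi/5 , - sqrt ( 2)/2,-7/12,sqrt(11)/11,sqrt ( 3 )/3,5/pi,2,E , 4,sqrt( 17),  6,7*pi]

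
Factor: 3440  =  2^4*5^1*43^1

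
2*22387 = 44774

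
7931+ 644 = 8575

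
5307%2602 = 103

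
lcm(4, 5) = 20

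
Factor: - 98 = -2^1*7^2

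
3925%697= 440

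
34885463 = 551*63313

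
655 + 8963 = 9618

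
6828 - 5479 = 1349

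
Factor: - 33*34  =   - 2^1*3^1* 11^1*17^1 = - 1122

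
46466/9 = 5162+8/9 =5162.89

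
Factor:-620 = -2^2*5^1 * 31^1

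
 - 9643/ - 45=214+13/45 = 214.29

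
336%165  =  6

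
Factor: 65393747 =17^1*3846691^1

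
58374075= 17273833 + 41100242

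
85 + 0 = 85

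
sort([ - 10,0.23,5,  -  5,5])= [ - 10, - 5 , 0.23,5,5]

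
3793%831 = 469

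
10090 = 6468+3622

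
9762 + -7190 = 2572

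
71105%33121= 4863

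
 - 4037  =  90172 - 94209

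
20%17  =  3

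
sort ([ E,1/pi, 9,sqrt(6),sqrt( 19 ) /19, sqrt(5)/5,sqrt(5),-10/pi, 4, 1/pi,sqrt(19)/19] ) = [  -  10/pi,sqrt(19 )/19 , sqrt(19 )/19,1/pi , 1/pi, sqrt( 5)/5, sqrt(5 ),sqrt( 6), E, 4,9 ] 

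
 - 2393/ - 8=299 + 1/8 = 299.12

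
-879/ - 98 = 8+95/98=8.97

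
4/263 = 4/263 = 0.02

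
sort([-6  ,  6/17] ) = [ - 6 , 6/17]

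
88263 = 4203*21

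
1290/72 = 17 + 11/12 = 17.92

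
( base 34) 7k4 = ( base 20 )11ig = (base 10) 8776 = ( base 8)21110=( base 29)ACI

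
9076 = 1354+7722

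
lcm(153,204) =612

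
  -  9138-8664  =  -17802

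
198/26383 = 198/26383= 0.01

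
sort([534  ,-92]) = [ - 92, 534] 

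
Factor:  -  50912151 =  - 3^1 * 503^1*33739^1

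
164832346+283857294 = 448689640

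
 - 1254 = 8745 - 9999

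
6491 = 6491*1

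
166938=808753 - 641815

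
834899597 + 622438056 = 1457337653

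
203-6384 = -6181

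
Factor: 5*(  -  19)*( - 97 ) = 5^1*19^1 * 97^1 = 9215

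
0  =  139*0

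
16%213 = 16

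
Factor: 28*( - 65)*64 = - 2^8*5^1*7^1*13^1 =- 116480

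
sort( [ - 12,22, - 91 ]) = [ - 91, - 12 , 22 ] 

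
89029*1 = 89029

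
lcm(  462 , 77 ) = 462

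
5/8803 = 5/8803 = 0.00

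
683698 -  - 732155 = 1415853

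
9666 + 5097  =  14763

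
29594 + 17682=47276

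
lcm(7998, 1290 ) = 39990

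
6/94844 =3/47422 = 0.00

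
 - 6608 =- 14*472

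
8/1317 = 8/1317= 0.01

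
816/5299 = 816/5299 = 0.15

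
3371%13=4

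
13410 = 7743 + 5667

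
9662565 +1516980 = 11179545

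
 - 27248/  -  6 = 4541 + 1/3 = 4541.33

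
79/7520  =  79/7520 = 0.01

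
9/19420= 9/19420=0.00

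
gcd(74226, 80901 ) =267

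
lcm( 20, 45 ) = 180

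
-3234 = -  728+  - 2506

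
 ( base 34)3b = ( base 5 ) 423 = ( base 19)5i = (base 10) 113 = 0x71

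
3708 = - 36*(  -  103)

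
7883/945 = 7883/945 = 8.34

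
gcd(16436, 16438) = 2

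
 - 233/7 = -34 +5/7 = -33.29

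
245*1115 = 273175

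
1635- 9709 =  -8074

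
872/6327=872/6327 = 0.14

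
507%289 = 218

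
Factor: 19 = 19^1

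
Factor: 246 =2^1*3^1*41^1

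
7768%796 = 604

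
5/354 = 5/354 = 0.01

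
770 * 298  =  229460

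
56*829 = 46424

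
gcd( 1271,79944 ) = 1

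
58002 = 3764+54238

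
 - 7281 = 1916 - 9197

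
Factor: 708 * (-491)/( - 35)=347628/35 = 2^2*3^1*5^(-1 )*7^(-1)*59^1*491^1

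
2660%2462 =198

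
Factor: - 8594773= - 11^1*367^1*2129^1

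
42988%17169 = 8650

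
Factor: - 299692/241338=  - 2^1*3^( - 1)*19^(-1)*29^( - 1)*73^( - 1)*74923^1  =  - 149846/120669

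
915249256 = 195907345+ 719341911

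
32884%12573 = 7738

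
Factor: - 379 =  - 379^1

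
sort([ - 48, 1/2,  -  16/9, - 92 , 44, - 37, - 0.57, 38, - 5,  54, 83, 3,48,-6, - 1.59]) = [ - 92, - 48, - 37, - 6, - 5,-16/9,-1.59 , - 0.57,1/2,3,38,44,  48,  54, 83]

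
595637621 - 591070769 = 4566852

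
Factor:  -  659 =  - 659^1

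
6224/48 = 389/3 =129.67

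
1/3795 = 1/3795 = 0.00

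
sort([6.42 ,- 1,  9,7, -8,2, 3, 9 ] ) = [-8,-1,2,3, 6.42,7, 9,9 ]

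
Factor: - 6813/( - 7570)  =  9/10 = 2^( - 1 ) * 3^2*5^( - 1)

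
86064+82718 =168782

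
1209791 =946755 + 263036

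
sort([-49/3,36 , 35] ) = [ - 49/3, 35, 36] 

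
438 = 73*6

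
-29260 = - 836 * 35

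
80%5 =0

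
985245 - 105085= 880160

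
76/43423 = 76/43423 = 0.00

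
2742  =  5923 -3181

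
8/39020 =2/9755 = 0.00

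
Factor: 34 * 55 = 2^1 * 5^1*11^1 * 17^1 = 1870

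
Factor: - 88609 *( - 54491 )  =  29^1*1879^1*88609^1 = 4828393019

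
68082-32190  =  35892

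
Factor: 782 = 2^1*17^1*23^1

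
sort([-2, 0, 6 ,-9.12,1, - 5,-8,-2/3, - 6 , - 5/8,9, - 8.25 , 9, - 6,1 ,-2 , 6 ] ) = [ - 9.12,-8.25,-8, - 6, - 6,-5, -2,-2,  -  2/3, - 5/8,0, 1, 1, 6,6, 9,9]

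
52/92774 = 26/46387 = 0.00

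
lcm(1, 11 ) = 11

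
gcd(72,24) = 24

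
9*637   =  5733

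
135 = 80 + 55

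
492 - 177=315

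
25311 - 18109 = 7202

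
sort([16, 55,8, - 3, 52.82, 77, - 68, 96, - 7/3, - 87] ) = [-87, - 68, - 3,-7/3,  8,  16, 52.82, 55, 77,96] 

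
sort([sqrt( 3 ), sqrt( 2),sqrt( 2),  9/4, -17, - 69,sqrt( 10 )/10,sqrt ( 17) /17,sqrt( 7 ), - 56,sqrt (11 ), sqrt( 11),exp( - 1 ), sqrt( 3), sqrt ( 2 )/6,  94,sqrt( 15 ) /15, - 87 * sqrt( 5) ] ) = [ - 87 * sqrt( 5),-69,  -  56, - 17, sqrt( 2)/6, sqrt (17 )/17,sqrt( 15 ) /15,sqrt(10)/10,exp( - 1),sqrt( 2),sqrt ( 2 ),sqrt( 3), sqrt( 3),9/4,sqrt(7), sqrt( 11 ),sqrt ( 11) , 94 ] 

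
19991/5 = 19991/5= 3998.20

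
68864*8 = 550912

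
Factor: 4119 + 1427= 2^1*  47^1*59^1 = 5546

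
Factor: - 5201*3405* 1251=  - 3^3*5^1* 7^1*139^1*227^1*743^1 = - 22154465655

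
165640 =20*8282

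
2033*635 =1290955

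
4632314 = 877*5282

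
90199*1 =90199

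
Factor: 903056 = 2^4 * 7^1 * 11^1*733^1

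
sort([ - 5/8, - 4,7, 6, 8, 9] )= [-4,  -  5/8, 6, 7,  8,  9]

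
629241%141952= 61433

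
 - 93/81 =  - 31/27 = - 1.15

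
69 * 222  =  15318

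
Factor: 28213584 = 2^4*3^1*7^1  *  83969^1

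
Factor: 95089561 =7^1 * 13584223^1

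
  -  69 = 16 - 85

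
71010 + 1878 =72888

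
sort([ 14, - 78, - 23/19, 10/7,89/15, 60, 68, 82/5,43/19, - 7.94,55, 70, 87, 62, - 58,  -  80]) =[ - 80 , - 78,  -  58,- 7.94,  -  23/19,10/7, 43/19, 89/15, 14,82/5,  55, 60, 62, 68,70,87]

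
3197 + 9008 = 12205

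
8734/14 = 4367/7 = 623.86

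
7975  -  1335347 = - 1327372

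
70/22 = 3+2/11 = 3.18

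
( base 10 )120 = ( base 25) 4K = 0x78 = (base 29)44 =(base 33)3l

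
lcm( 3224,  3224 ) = 3224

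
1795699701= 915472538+880227163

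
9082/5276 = 4541/2638 = 1.72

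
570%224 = 122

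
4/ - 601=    - 1+597/601 = - 0.01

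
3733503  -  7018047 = -3284544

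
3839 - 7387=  - 3548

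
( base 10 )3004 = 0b101110111100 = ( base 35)2ft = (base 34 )2kc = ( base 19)862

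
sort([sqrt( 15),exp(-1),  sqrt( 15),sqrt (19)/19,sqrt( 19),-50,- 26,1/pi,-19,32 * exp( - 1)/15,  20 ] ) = [ - 50, - 26,  -  19,sqrt(19)/19,1/pi,exp ( - 1),32* exp( - 1)/15,sqrt( 15 ),sqrt(15), sqrt ( 19 )  ,  20 ] 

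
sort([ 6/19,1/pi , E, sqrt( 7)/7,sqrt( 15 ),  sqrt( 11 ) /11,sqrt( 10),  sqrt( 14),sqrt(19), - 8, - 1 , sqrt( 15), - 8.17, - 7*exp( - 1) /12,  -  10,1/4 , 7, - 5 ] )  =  [ - 10,-8.17,- 8,- 5,-1, - 7*exp ( - 1 )/12,1/4,sqrt(11 ) /11,6/19,  1/pi, sqrt( 7 ) /7,E,sqrt(10),sqrt( 14 ), sqrt( 15),  sqrt( 15 ),sqrt( 19)  ,  7]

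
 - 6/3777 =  - 1 + 1257/1259 = - 0.00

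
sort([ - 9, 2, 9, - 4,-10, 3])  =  [ - 10 ,-9, - 4,2, 3, 9 ]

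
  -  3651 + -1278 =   -  4929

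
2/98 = 1/49 =0.02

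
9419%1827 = 284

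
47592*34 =1618128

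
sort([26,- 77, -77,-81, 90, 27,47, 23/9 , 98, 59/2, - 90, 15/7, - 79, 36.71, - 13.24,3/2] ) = [ - 90, -81, -79, - 77,  -  77,  -  13.24, 3/2, 15/7,23/9, 26 , 27,  59/2, 36.71, 47, 90,98 ]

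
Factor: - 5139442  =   - 2^1*7^1  *  11^1 * 23^1* 1451^1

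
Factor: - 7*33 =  - 231 = - 3^1*7^1*11^1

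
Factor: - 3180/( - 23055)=2^2*29^(-1) = 4/29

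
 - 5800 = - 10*580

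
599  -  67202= - 66603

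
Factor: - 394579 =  - 394579^1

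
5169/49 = 105 + 24/49  =  105.49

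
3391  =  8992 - 5601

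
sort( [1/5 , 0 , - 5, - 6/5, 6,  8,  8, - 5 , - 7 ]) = [ - 7 ,-5 , - 5 , - 6/5,0,  1/5, 6,8 , 8]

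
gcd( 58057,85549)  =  1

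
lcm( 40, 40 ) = 40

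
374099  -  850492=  -476393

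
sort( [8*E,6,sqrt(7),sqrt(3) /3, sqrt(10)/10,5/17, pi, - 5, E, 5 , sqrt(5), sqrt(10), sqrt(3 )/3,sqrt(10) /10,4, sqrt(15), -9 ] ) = [ - 9,-5,5/17,sqrt( 10) /10,sqrt(10) /10,sqrt(3)/3,sqrt (3)/3,sqrt(5 ),sqrt(7), E,pi,sqrt(10 ),sqrt(  15),4,5,6 , 8*E ] 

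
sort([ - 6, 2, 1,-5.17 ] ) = [ - 6,-5.17 , 1,2]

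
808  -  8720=- 7912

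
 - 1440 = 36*( - 40)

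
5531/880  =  6 + 251/880  =  6.29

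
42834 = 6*7139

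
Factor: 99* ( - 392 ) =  - 38808 = -2^3*3^2*7^2*11^1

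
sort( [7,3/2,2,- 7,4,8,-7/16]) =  [ - 7 , - 7/16,3/2,2, 4, 7 , 8 ]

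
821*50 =41050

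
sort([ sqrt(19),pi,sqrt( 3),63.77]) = [ sqrt(3), pi, sqrt (19 ) , 63.77]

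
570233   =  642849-72616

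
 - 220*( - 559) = 122980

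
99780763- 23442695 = 76338068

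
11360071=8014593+3345478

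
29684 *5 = 148420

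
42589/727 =58+423/727 = 58.58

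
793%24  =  1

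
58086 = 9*6454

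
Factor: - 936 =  -2^3*3^2*  13^1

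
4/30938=2/15469  =  0.00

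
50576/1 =50576 = 50576.00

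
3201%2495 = 706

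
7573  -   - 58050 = 65623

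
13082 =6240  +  6842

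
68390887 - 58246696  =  10144191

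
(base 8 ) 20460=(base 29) a2s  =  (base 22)HC4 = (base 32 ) 89g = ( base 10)8496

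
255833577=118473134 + 137360443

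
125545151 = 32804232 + 92740919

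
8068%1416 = 988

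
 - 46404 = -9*5156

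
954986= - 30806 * ( - 31)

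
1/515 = 1/515 = 0.00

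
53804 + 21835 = 75639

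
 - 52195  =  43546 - 95741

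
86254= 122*707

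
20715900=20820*995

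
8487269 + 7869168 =16356437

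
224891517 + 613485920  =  838377437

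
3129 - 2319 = 810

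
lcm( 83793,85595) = 7960335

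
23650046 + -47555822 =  - 23905776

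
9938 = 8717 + 1221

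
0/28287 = 0 = 0.00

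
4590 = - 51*( - 90)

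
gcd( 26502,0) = 26502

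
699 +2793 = 3492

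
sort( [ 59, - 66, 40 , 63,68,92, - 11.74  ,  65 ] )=[  -  66, - 11.74, 40,59,63, 65,  68,92 ]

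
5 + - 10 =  - 5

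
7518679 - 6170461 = 1348218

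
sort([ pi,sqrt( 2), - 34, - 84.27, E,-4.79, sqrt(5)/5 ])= [ - 84.27, - 34, - 4.79, sqrt ( 5)/5, sqrt(2),E,pi]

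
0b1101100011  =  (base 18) 2C3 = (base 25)19H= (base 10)867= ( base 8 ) 1543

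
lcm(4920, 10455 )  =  83640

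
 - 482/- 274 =241/137 = 1.76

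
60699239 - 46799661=13899578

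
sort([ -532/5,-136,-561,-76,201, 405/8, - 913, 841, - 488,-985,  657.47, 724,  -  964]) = [  -  985, - 964,  -  913, - 561,-488,-136,-532/5, - 76, 405/8, 201,657.47,  724,841]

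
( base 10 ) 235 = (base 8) 353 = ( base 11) 1A4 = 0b11101011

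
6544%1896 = 856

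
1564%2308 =1564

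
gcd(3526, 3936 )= 82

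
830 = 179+651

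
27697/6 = 27697/6 = 4616.17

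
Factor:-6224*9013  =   -56096912 = - 2^4*389^1*9013^1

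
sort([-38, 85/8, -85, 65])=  [ - 85,  -  38, 85/8  ,  65 ]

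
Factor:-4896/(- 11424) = 3/7 = 3^1*7^ (-1 )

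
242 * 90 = 21780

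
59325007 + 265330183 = 324655190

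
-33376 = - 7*4768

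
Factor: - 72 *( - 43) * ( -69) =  - 2^3 * 3^3*23^1*43^1 = - 213624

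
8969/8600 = 1  +  369/8600 = 1.04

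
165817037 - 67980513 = 97836524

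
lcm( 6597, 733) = 6597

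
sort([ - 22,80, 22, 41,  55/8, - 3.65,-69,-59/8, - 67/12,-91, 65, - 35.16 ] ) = [ -91, - 69, - 35.16, - 22,  -  59/8, - 67/12,-3.65, 55/8,22,41, 65,80]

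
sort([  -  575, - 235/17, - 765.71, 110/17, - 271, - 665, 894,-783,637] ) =[ - 783 ,-765.71, - 665,  -  575, - 271, - 235/17,110/17,637,  894 ] 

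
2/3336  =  1/1668 =0.00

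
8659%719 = 31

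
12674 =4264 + 8410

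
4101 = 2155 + 1946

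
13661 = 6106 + 7555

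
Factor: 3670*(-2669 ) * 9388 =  - 91957619240 = - 2^3*5^1*17^1*157^1*367^1 * 2347^1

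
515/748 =515/748 = 0.69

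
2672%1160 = 352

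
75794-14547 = 61247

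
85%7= 1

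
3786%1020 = 726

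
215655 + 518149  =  733804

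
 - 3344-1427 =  - 4771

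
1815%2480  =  1815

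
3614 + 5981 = 9595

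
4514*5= 22570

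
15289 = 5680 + 9609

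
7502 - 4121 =3381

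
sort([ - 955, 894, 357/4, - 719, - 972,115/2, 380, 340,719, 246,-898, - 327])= [ - 972  ,  -  955, -898, - 719,  -  327, 115/2, 357/4, 246,340,380,719, 894]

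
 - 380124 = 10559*( - 36)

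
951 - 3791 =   -  2840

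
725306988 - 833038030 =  - 107731042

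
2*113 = 226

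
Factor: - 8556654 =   -  2^1 *3^1*1426109^1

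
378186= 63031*6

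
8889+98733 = 107622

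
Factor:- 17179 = -41^1*419^1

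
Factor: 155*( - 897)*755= - 3^1*5^2*13^1*23^1*31^1  *151^1= - 104971425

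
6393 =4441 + 1952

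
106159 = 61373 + 44786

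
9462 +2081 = 11543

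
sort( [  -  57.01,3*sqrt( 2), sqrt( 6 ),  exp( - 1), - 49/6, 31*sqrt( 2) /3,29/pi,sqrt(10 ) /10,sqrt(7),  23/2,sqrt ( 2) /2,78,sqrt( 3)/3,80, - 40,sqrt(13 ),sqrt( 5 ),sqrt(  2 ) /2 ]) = [ - 57.01, - 40, - 49/6 , sqrt(10) /10,exp( - 1 ),sqrt( 3 ) /3, sqrt( 2 ) /2,sqrt( 2 )/2,sqrt( 5 ), sqrt ( 6 ), sqrt(7),sqrt(13), 3*sqrt( 2 ),29/pi,23/2 , 31* sqrt(2 )/3,78, 80]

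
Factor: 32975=5^2*1319^1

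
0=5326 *0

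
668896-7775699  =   - 7106803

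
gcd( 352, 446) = 2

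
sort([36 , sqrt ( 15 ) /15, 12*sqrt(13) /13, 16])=[sqrt(15) /15 , 12*sqrt( 13 ) /13,16, 36] 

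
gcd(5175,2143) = 1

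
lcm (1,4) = 4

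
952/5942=476/2971  =  0.16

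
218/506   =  109/253 = 0.43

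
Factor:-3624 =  - 2^3*3^1*151^1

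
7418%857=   562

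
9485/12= 790 + 5/12  =  790.42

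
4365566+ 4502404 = 8867970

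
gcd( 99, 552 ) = 3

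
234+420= 654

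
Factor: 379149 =3^1 * 47^1*2689^1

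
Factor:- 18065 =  - 5^1*3613^1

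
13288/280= 47+16/35 = 47.46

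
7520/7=7520/7=1074.29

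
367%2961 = 367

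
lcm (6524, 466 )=6524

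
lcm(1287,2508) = 97812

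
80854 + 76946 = 157800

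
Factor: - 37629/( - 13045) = 3^2 *5^( - 1)*37^1 * 113^1*2609^( - 1) 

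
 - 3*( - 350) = 1050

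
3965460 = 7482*530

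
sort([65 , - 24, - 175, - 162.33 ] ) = [-175, - 162.33 , - 24 , 65]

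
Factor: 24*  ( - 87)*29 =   -  2^3*3^2*29^2 = - 60552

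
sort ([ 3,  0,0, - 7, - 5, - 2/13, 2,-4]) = [ - 7, - 5, - 4 , - 2/13,  0 , 0, 2,3] 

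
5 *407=2035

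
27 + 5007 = 5034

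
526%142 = 100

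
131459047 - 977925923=-846466876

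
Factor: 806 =2^1* 13^1*31^1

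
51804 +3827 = 55631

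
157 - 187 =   -  30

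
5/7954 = 5/7954 = 0.00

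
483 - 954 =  - 471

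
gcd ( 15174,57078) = 54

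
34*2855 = 97070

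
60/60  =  1 = 1.00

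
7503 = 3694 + 3809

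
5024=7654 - 2630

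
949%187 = 14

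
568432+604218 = 1172650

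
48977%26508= 22469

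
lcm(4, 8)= 8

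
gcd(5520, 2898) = 138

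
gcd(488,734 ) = 2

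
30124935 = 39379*765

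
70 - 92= -22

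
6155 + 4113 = 10268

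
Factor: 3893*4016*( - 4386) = -68571987168 = - 2^5*3^1*17^2*43^1*229^1*251^1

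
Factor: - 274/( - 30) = 137/15= 3^( - 1)*5^( - 1 )*137^1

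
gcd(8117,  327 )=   1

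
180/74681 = 180/74681 = 0.00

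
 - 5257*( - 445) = 2339365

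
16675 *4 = 66700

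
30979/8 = 3872 + 3/8 = 3872.38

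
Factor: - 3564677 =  - 3564677^1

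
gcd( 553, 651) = 7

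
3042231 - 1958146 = 1084085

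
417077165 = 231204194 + 185872971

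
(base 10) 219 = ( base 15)E9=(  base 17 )cf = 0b11011011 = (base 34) 6F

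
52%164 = 52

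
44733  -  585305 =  - 540572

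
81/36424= 81/36424 = 0.00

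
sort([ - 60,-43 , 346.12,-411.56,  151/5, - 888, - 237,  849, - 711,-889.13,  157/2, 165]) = [ - 889.13, - 888, - 711,-411.56, - 237,-60, - 43, 151/5,  157/2, 165, 346.12,  849 ] 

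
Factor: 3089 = 3089^1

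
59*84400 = 4979600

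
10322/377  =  794/29  =  27.38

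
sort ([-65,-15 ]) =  [ - 65, - 15]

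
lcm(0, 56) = 0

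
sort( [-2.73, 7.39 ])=[  -  2.73, 7.39]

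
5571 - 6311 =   -  740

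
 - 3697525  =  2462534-6160059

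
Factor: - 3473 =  - 23^1 * 151^1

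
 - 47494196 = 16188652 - 63682848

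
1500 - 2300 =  - 800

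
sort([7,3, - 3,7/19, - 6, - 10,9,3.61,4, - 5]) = [ - 10, - 6, - 5,-3 , 7/19,  3, 3.61, 4,7,9 ]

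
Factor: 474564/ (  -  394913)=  - 2^2*3^1*71^1 * 709^( - 1 ) = -  852/709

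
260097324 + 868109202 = 1128206526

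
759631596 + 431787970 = 1191419566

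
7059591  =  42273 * 167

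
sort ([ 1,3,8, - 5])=[-5, 1, 3,8]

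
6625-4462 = 2163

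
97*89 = 8633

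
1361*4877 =6637597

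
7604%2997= 1610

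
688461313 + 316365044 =1004826357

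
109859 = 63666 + 46193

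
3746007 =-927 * (  -  4041 ) 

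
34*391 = 13294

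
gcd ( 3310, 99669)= 1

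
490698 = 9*54522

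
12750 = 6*2125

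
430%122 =64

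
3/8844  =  1/2948 = 0.00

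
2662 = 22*121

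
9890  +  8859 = 18749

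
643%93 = 85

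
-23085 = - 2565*9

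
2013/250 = 8 + 13/250 = 8.05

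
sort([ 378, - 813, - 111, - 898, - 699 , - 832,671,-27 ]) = [-898 ,-832,-813, - 699, - 111, - 27,378,  671 ]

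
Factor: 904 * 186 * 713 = 119886672 = 2^4*3^1*23^1*31^2*113^1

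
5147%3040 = 2107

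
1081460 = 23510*46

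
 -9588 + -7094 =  - 16682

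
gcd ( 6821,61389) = 6821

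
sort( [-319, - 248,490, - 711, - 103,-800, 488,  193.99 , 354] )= [ - 800, - 711 ,-319, - 248, - 103, 193.99,354, 488, 490]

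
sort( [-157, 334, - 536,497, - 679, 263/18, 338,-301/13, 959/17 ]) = [- 679, - 536,-157,- 301/13, 263/18,  959/17, 334,338,  497]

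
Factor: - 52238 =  - 2^1*26119^1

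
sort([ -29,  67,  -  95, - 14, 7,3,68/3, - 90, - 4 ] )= [  -  95,-90, - 29, - 14, - 4,3,7, 68/3,67] 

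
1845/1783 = 1845/1783 = 1.03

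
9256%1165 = 1101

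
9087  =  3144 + 5943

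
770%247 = 29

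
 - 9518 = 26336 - 35854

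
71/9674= 71/9674= 0.01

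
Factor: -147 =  -3^1*7^2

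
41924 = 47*892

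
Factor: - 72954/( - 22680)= 193/60 = 2^( - 2 )*3^( - 1)*5^ ( - 1)*193^1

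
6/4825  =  6/4825 = 0.00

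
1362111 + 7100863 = 8462974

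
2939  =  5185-2246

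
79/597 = 79/597 = 0.13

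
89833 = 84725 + 5108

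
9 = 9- 0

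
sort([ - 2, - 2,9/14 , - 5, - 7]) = [ - 7, - 5, - 2, - 2, 9/14 ] 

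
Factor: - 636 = -2^2*3^1*53^1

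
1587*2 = 3174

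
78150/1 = 78150 = 78150.00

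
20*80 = 1600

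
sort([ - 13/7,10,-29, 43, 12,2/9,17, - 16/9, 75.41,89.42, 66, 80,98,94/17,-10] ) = [ -29, - 10, - 13/7,-16/9, 2/9,94/17,10,12, 17,43,66, 75.41, 80,89.42,98 ]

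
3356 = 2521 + 835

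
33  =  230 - 197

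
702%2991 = 702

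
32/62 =16/31=0.52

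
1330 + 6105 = 7435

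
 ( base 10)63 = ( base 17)3C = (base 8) 77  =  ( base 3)2100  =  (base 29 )25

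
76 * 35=2660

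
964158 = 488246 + 475912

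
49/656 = 49/656= 0.07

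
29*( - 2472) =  -71688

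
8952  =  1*8952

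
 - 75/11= - 7+2/11= - 6.82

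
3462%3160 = 302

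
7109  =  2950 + 4159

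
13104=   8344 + 4760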